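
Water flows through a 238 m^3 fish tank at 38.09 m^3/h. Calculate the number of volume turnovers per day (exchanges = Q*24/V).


Daily flow volume = 38.09 m^3/h * 24 h = 914.16 m^3/day
Exchanges = daily flow / tank volume = 914.16 / 238 = 3.84101 exchanges/day

3.84101 exchanges/day


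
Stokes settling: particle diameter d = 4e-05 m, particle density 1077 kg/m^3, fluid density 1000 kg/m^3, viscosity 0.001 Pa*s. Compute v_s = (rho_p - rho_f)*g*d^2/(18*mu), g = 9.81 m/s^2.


Density difference: rho_p - rho_f = 1077 - 1000 = 77 kg/m^3
d^2 = (4e-05)^2 = 1.6e-09 m^2
Numerator = (rho_p - rho_f) * g * d^2 = 77 * 9.81 * 1.6e-09 = 1.208592e-06
Denominator = 18 * mu = 18 * 0.001 = 0.018
v_s = 1.208592e-06 / 0.018 = 6.7144e-05 m/s
Check: Re = rho_f * v_s * d / mu = 1000 * 6.7144e-05 * 4e-05 / 0.001 = 0.00269 < 1, so Stokes' law applies.

6.7144e-05 m/s


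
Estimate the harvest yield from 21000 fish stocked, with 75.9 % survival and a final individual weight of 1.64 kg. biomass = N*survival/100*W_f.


Survivors = 21000 * 75.9/100 = 15939 fish
Harvest biomass = survivors * W_f = 15939 * 1.64 = 26139.96 kg

26139.96 kg


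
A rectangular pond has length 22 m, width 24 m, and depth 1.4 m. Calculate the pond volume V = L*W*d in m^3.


Base area = L * W = 22 * 24 = 528 m^2
Volume = area * depth = 528 * 1.4 = 739.2 m^3

739.2 m^3


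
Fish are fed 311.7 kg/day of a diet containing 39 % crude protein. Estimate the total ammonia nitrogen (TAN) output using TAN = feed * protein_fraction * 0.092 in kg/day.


Protein in feed = 311.7 * 39/100 = 121.563 kg/day
TAN = protein * 0.092 = 121.563 * 0.092 = 11.183796 kg/day

11.183796 kg/day


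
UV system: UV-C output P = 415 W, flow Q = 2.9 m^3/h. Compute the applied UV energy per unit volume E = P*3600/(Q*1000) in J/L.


Energy delivered per hour = 415 W * 3600 s = 1494000 J/h
Volume treated per hour = 2.9 m^3/h * 1000 = 2900 L/h
dose = 1494000 / 2900 = 515.172 J/L

515.172 J/L


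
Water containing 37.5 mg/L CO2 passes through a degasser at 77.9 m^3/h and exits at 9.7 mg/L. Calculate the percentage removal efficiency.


CO2_out / CO2_in = 9.7 / 37.5 = 0.25866667
Fraction remaining = 0.25866667
efficiency = (1 - 0.25866667) * 100 = 74.1333 %

74.1333 %


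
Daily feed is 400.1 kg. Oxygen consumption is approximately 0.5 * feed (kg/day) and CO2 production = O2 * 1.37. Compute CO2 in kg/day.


O2 = 400.1 * 0.5 = 200.05
CO2 = 200.05 * 1.37 = 274.0685

274.0685 kg/day


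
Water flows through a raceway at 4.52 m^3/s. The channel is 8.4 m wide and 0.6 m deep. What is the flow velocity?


Cross-sectional area = W * d = 8.4 * 0.6 = 5.04 m^2
Velocity = Q / A = 4.52 / 5.04 = 0.896825 m/s

0.896825 m/s


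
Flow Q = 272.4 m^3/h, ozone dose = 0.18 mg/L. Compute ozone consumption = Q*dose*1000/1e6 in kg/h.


O3 demand (mg/h) = Q * dose * 1000 = 272.4 * 0.18 * 1000 = 49032 mg/h
Convert mg to kg: 49032 / 1e6 = 0.049032 kg/h

0.049032 kg/h


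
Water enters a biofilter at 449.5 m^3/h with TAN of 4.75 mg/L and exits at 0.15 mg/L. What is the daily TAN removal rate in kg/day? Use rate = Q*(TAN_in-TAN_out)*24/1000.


Concentration drop: TAN_in - TAN_out = 4.75 - 0.15 = 4.6 mg/L
Hourly TAN removed = Q * dTAN = 449.5 m^3/h * 4.6 mg/L = 2067.7 g/h  (m^3/h * mg/L = g/h)
Daily TAN removed = 2067.7 * 24 = 49624.8 g/day
Convert to kg/day: 49624.8 / 1000 = 49.6248 kg/day

49.6248 kg/day


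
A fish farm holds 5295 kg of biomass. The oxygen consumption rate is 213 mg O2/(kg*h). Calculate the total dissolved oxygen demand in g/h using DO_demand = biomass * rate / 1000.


Total O2 consumption (mg/h) = 5295 kg * 213 mg/(kg*h) = 1127835 mg/h
Convert to g/h: 1127835 / 1000 = 1127.835 g/h

1127.835 g/h


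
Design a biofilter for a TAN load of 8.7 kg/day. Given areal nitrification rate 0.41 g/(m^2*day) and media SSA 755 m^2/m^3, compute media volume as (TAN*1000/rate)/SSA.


A = 8.7*1000 / 0.41 = 21219.512 m^2
V = 21219.512 / 755 = 28.1053

28.1053 m^3


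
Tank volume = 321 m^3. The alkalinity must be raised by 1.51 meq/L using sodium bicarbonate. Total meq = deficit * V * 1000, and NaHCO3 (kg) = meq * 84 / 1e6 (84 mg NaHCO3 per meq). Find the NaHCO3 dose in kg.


Tank volume in L = 321 m^3 * 1000 = 321000 L
Total meq required = 1.51 meq/L * 321000 L = 484710 meq
NaHCO3 mass = 484710 meq * 84 mg/meq / 1e6 = 40.7156 kg

40.7156 kg


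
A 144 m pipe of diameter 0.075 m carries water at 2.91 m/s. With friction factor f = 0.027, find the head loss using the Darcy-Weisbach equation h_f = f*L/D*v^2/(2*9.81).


v^2 = 2.91^2 = 8.4681 m^2/s^2
L/D = 144/0.075 = 1920
h_f = f*(L/D)*v^2/(2g) = 0.027 * 1920 * 8.4681 / 19.62 = 22.3744 m

22.3744 m


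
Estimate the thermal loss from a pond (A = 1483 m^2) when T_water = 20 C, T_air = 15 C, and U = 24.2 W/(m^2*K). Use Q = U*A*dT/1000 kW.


Temperature difference dT = 20 - 15 = 5 K
Heat loss (W) = U * A * dT = 24.2 * 1483 * 5 = 179443 W
Convert to kW: 179443 / 1000 = 179.443 kW

179.443 kW


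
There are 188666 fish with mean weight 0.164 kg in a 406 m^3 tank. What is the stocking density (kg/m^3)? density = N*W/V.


Total biomass = 188666 fish * 0.164 kg = 30941.224 kg
Density = total biomass / volume = 30941.224 / 406 = 76.2099 kg/m^3

76.2099 kg/m^3


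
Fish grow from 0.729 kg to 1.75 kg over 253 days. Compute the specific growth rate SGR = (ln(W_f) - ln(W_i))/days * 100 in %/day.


ln(W_f) = ln(1.75) = 0.55961579
ln(W_i) = ln(0.729) = -0.31608155
ln(W_f) - ln(W_i) = 0.55961579 - -0.31608155 = 0.87569734
SGR = 0.87569734 / 253 * 100 = 0.346125 %/day

0.346125 %/day


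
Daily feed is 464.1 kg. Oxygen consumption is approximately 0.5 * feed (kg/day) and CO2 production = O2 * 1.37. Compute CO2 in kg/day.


O2 = 464.1 * 0.5 = 232.05
CO2 = 232.05 * 1.37 = 317.9085

317.9085 kg/day


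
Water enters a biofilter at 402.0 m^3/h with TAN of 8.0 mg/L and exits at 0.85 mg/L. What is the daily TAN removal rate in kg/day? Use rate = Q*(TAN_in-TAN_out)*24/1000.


Concentration drop: TAN_in - TAN_out = 8.0 - 0.85 = 7.15 mg/L
Hourly TAN removed = Q * dTAN = 402.0 m^3/h * 7.15 mg/L = 2874.3 g/h  (m^3/h * mg/L = g/h)
Daily TAN removed = 2874.3 * 24 = 68983.2 g/day
Convert to kg/day: 68983.2 / 1000 = 68.9832 kg/day

68.9832 kg/day


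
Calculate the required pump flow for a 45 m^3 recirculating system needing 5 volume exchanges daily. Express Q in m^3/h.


Daily recirculation volume = 45 m^3 * 5 = 225 m^3/day
Flow rate Q = daily volume / 24 h = 225 / 24 = 9.375 m^3/h

9.375 m^3/h


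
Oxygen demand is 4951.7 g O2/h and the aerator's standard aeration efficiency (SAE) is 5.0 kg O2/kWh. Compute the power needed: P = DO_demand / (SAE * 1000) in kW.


SAE in g O2/kWh = 5.0 * 1000 = 5000 g/kWh
P = DO_demand / SAE_g = 4951.7 / 5000 = 0.99034 kW

0.99034 kW


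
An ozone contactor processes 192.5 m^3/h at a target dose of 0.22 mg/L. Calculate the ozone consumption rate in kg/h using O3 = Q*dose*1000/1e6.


O3 demand (mg/h) = Q * dose * 1000 = 192.5 * 0.22 * 1000 = 42350 mg/h
Convert mg to kg: 42350 / 1e6 = 0.04235 kg/h

0.04235 kg/h


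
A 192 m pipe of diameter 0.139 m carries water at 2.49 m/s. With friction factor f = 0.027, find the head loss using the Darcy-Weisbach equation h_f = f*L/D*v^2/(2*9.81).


v^2 = 2.49^2 = 6.2001 m^2/s^2
L/D = 192/0.139 = 1381.295
h_f = f*(L/D)*v^2/(2g) = 0.027 * 1381.295 * 6.2001 / 19.62 = 11.7856 m

11.7856 m


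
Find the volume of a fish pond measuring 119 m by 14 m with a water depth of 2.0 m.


Base area = L * W = 119 * 14 = 1666 m^2
Volume = area * depth = 1666 * 2.0 = 3332 m^3

3332 m^3


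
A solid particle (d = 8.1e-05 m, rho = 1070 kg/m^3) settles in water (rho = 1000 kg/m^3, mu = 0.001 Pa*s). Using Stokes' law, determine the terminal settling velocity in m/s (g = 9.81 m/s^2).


Density difference: rho_p - rho_f = 1070 - 1000 = 70 kg/m^3
d^2 = (8.1e-05)^2 = 6.561e-09 m^2
Numerator = (rho_p - rho_f) * g * d^2 = 70 * 9.81 * 6.561e-09 = 4.5054387e-06
Denominator = 18 * mu = 18 * 0.001 = 0.018
v_s = 4.5054387e-06 / 0.018 = 2.50302e-04 m/s
Check: Re = rho_f * v_s * d / mu = 1000 * 2.50302e-04 * 8.1e-05 / 0.001 = 0.0203 < 1, so Stokes' law applies.

2.50302e-04 m/s


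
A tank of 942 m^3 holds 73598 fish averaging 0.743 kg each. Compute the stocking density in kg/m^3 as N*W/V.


Total biomass = 73598 fish * 0.743 kg = 54683.314 kg
Density = total biomass / volume = 54683.314 / 942 = 58.0502 kg/m^3

58.0502 kg/m^3


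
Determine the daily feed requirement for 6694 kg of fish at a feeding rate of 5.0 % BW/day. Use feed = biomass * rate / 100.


Feeding rate fraction = 5.0% / 100 = 0.05
Daily feed = 6694 kg * 0.05 = 334.7 kg/day

334.7 kg/day


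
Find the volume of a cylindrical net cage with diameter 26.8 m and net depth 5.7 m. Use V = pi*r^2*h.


r = d/2 = 26.8/2 = 13.4 m
Base area = pi*r^2 = pi*13.4^2 = 564.10438 m^2
Volume = 564.10438 * 5.7 = 3215.39 m^3

3215.39 m^3


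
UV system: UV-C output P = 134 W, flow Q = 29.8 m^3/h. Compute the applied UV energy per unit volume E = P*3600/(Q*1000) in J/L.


Energy delivered per hour = 134 W * 3600 s = 482400 J/h
Volume treated per hour = 29.8 m^3/h * 1000 = 29800 L/h
dose = 482400 / 29800 = 16.1879 J/L

16.1879 J/L


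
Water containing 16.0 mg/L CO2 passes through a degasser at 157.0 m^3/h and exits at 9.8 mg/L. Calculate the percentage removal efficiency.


CO2_out / CO2_in = 9.8 / 16.0 = 0.6125
Fraction remaining = 0.6125
efficiency = (1 - 0.6125) * 100 = 38.75 %

38.75 %


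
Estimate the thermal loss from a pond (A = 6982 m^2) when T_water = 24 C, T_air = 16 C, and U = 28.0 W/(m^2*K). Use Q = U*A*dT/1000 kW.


Temperature difference dT = 24 - 16 = 8 K
Heat loss (W) = U * A * dT = 28.0 * 6982 * 8 = 1563968 W
Convert to kW: 1563968 / 1000 = 1563.968 kW

1563.968 kW


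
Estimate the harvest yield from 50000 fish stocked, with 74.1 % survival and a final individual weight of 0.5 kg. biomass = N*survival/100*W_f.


Survivors = 50000 * 74.1/100 = 37050 fish
Harvest biomass = survivors * W_f = 37050 * 0.5 = 18525 kg

18525 kg


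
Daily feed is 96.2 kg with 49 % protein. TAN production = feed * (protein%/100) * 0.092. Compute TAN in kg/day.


Protein in feed = 96.2 * 49/100 = 47.138 kg/day
TAN = protein * 0.092 = 47.138 * 0.092 = 4.336696 kg/day

4.336696 kg/day


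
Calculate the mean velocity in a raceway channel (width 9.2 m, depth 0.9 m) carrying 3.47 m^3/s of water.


Cross-sectional area = W * d = 9.2 * 0.9 = 8.28 m^2
Velocity = Q / A = 3.47 / 8.28 = 0.419082 m/s

0.419082 m/s


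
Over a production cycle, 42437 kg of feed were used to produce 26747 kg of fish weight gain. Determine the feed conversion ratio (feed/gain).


FCR = feed consumed / weight gained
FCR = 42437 kg / 26747 kg = 1.58661

1.58661


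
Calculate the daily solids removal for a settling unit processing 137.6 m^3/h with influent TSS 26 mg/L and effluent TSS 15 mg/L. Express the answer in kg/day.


Concentration drop: TSS_in - TSS_out = 26 - 15 = 11 mg/L
Hourly solids removed = Q * dTSS = 137.6 m^3/h * 11 mg/L = 1513.6 g/h  (m^3/h * mg/L = g/h)
Daily solids removed = 1513.6 * 24 = 36326.4 g/day
Convert g to kg: 36326.4 / 1000 = 36.3264 kg/day

36.3264 kg/day


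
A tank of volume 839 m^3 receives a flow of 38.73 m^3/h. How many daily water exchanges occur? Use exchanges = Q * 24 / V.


Daily flow volume = 38.73 m^3/h * 24 h = 929.52 m^3/day
Exchanges = daily flow / tank volume = 929.52 / 839 = 1.10789 exchanges/day

1.10789 exchanges/day


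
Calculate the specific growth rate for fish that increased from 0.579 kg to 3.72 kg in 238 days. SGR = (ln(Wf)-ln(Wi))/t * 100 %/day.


ln(W_f) = ln(3.72) = 1.3137237
ln(W_i) = ln(0.579) = -0.5464528
ln(W_f) - ln(W_i) = 1.3137237 - -0.5464528 = 1.8601765
SGR = 1.8601765 / 238 * 100 = 0.781587 %/day

0.781587 %/day


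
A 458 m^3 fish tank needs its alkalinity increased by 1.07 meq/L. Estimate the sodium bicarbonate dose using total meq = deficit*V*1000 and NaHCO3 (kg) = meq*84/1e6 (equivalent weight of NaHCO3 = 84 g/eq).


Tank volume in L = 458 m^3 * 1000 = 458000 L
Total meq required = 1.07 meq/L * 458000 L = 490060 meq
NaHCO3 mass = 490060 meq * 84 mg/meq / 1e6 = 41.165 kg

41.165 kg


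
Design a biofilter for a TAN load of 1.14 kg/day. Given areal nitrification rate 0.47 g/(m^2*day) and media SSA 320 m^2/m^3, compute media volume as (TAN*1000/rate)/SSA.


A = 1.14*1000 / 0.47 = 2425.5319 m^2
V = 2425.5319 / 320 = 7.57979

7.57979 m^3


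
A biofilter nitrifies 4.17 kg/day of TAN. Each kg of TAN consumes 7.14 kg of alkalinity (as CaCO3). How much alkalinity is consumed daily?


Alkalinity factor: 7.14 kg CaCO3 consumed per kg TAN nitrified
alk = 4.17 kg TAN * 7.14 = 29.7738 kg CaCO3/day

29.7738 kg CaCO3/day


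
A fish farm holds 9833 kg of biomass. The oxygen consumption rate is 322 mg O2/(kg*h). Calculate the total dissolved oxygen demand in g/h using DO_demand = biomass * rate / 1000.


Total O2 consumption (mg/h) = 9833 kg * 322 mg/(kg*h) = 3166226 mg/h
Convert to g/h: 3166226 / 1000 = 3166.226 g/h

3166.226 g/h


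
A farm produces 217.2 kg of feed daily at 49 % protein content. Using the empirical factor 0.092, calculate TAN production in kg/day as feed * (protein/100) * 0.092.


Protein in feed = 217.2 * 49/100 = 106.428 kg/day
TAN = protein * 0.092 = 106.428 * 0.092 = 9.791376 kg/day

9.791376 kg/day


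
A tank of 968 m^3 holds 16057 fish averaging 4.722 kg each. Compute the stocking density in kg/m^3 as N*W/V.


Total biomass = 16057 fish * 4.722 kg = 75821.154 kg
Density = total biomass / volume = 75821.154 / 968 = 78.3276 kg/m^3

78.3276 kg/m^3


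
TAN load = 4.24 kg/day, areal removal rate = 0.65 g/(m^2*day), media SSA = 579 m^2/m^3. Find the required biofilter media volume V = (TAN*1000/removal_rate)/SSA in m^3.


A = 4.24*1000 / 0.65 = 6523.0769 m^2
V = 6523.0769 / 579 = 11.2661

11.2661 m^3


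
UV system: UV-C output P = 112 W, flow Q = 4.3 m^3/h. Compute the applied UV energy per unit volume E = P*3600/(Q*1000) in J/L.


Energy delivered per hour = 112 W * 3600 s = 403200 J/h
Volume treated per hour = 4.3 m^3/h * 1000 = 4300 L/h
dose = 403200 / 4300 = 93.7674 J/L

93.7674 J/L


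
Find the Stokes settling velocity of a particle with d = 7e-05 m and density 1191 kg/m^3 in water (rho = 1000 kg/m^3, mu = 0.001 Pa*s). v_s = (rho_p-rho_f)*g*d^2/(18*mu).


Density difference: rho_p - rho_f = 1191 - 1000 = 191 kg/m^3
d^2 = (7e-05)^2 = 4.9e-09 m^2
Numerator = (rho_p - rho_f) * g * d^2 = 191 * 9.81 * 4.9e-09 = 9.181179e-06
Denominator = 18 * mu = 18 * 0.001 = 0.018
v_s = 9.181179e-06 / 0.018 = 5.10065e-04 m/s
Check: Re = rho_f * v_s * d / mu = 1000 * 5.10065e-04 * 7e-05 / 0.001 = 0.0357 < 1, so Stokes' law applies.

5.10065e-04 m/s


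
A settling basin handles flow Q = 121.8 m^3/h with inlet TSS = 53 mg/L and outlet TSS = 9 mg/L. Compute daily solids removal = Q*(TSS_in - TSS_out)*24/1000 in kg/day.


Concentration drop: TSS_in - TSS_out = 53 - 9 = 44 mg/L
Hourly solids removed = Q * dTSS = 121.8 m^3/h * 44 mg/L = 5359.2 g/h  (m^3/h * mg/L = g/h)
Daily solids removed = 5359.2 * 24 = 128620.8 g/day
Convert g to kg: 128620.8 / 1000 = 128.6208 kg/day

128.6208 kg/day


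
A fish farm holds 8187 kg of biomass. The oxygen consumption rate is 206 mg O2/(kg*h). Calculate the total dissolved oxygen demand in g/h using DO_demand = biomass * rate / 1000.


Total O2 consumption (mg/h) = 8187 kg * 206 mg/(kg*h) = 1686522 mg/h
Convert to g/h: 1686522 / 1000 = 1686.522 g/h

1686.522 g/h


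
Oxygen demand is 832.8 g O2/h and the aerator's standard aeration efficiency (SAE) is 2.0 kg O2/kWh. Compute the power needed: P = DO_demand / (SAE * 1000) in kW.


SAE in g O2/kWh = 2.0 * 1000 = 2000 g/kWh
P = DO_demand / SAE_g = 832.8 / 2000 = 0.4164 kW

0.4164 kW


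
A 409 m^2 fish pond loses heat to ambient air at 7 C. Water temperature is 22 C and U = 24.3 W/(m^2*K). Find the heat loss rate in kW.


Temperature difference dT = 22 - 7 = 15 K
Heat loss (W) = U * A * dT = 24.3 * 409 * 15 = 149080.5 W
Convert to kW: 149080.5 / 1000 = 149.0805 kW

149.0805 kW


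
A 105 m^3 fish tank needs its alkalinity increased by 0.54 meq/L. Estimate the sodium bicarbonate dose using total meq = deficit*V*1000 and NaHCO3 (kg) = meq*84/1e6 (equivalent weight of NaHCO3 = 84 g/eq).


Tank volume in L = 105 m^3 * 1000 = 105000 L
Total meq required = 0.54 meq/L * 105000 L = 56700 meq
NaHCO3 mass = 56700 meq * 84 mg/meq / 1e6 = 4.7628 kg

4.7628 kg


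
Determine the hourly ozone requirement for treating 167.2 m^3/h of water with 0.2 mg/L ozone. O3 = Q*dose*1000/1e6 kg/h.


O3 demand (mg/h) = Q * dose * 1000 = 167.2 * 0.2 * 1000 = 33440 mg/h
Convert mg to kg: 33440 / 1e6 = 0.03344 kg/h

0.03344 kg/h


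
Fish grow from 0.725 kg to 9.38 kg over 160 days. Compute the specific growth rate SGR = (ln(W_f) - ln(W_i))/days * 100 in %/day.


ln(W_f) = ln(9.38) = 2.2385798
ln(W_i) = ln(0.725) = -0.32158362
ln(W_f) - ln(W_i) = 2.2385798 - -0.32158362 = 2.5601634
SGR = 2.5601634 / 160 * 100 = 1.6001 %/day

1.6001 %/day


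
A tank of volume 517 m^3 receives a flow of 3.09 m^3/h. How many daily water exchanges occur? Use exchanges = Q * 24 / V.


Daily flow volume = 3.09 m^3/h * 24 h = 74.16 m^3/day
Exchanges = daily flow / tank volume = 74.16 / 517 = 0.143443 exchanges/day

0.143443 exchanges/day


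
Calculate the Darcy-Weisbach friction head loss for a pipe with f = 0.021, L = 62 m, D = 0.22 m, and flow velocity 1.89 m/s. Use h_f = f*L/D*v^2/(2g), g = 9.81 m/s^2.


v^2 = 1.89^2 = 3.5721 m^2/s^2
L/D = 62/0.22 = 281.81818
h_f = f*(L/D)*v^2/(2g) = 0.021 * 281.81818 * 3.5721 / 19.62 = 1.07749 m

1.07749 m


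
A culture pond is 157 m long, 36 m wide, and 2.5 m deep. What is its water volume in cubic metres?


Base area = L * W = 157 * 36 = 5652 m^2
Volume = area * depth = 5652 * 2.5 = 14130 m^3

14130 m^3


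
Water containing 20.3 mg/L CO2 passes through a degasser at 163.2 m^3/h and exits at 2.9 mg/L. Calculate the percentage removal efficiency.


CO2_out / CO2_in = 2.9 / 20.3 = 0.14285714
Fraction remaining = 0.14285714
efficiency = (1 - 0.14285714) * 100 = 85.7143 %

85.7143 %


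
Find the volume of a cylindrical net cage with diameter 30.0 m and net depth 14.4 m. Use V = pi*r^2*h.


r = d/2 = 30.0/2 = 15 m
Base area = pi*r^2 = pi*15^2 = 706.85835 m^2
Volume = 706.85835 * 14.4 = 10178.8 m^3

10178.8 m^3


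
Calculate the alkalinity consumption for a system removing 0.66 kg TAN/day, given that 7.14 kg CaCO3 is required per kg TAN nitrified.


Alkalinity factor: 7.14 kg CaCO3 consumed per kg TAN nitrified
alk = 0.66 kg TAN * 7.14 = 4.7124 kg CaCO3/day

4.7124 kg CaCO3/day


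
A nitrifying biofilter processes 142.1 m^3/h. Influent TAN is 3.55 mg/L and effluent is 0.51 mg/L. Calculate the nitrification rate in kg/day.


Concentration drop: TAN_in - TAN_out = 3.55 - 0.51 = 3.04 mg/L
Hourly TAN removed = Q * dTAN = 142.1 m^3/h * 3.04 mg/L = 431.984 g/h  (m^3/h * mg/L = g/h)
Daily TAN removed = 431.984 * 24 = 10367.616 g/day
Convert to kg/day: 10367.616 / 1000 = 10.367616 kg/day

10.367616 kg/day


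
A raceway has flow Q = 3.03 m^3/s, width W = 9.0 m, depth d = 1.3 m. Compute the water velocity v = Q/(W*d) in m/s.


Cross-sectional area = W * d = 9.0 * 1.3 = 11.7 m^2
Velocity = Q / A = 3.03 / 11.7 = 0.258974 m/s

0.258974 m/s


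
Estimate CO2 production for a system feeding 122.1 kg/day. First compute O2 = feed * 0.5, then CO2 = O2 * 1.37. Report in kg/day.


O2 = 122.1 * 0.5 = 61.05
CO2 = 61.05 * 1.37 = 83.6385

83.6385 kg/day


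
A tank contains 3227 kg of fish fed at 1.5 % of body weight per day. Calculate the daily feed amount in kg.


Feeding rate fraction = 1.5% / 100 = 0.015
Daily feed = 3227 kg * 0.015 = 48.405 kg/day

48.405 kg/day


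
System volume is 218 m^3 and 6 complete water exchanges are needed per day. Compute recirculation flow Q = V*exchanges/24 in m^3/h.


Daily recirculation volume = 218 m^3 * 6 = 1308 m^3/day
Flow rate Q = daily volume / 24 h = 1308 / 24 = 54.5 m^3/h

54.5 m^3/h


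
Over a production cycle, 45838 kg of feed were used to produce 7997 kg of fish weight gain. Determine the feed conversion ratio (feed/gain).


FCR = feed consumed / weight gained
FCR = 45838 kg / 7997 kg = 5.7319

5.7319


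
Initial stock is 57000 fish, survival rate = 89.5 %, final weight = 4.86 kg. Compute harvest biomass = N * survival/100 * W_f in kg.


Survivors = 57000 * 89.5/100 = 51015 fish
Harvest biomass = survivors * W_f = 51015 * 4.86 = 247932.9 kg

247932.9 kg


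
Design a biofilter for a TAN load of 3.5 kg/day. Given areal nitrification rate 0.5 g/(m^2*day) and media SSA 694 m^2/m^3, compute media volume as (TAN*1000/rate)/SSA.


A = 3.5*1000 / 0.5 = 7000 m^2
V = 7000 / 694 = 10.0865

10.0865 m^3


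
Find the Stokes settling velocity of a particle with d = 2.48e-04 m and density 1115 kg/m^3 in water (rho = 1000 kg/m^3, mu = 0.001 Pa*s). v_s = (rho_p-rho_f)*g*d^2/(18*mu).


Density difference: rho_p - rho_f = 1115 - 1000 = 115 kg/m^3
d^2 = (2.48e-04)^2 = 6.1504e-08 m^2
Numerator = (rho_p - rho_f) * g * d^2 = 115 * 9.81 * 6.1504e-08 = 6.9385738e-05
Denominator = 18 * mu = 18 * 0.001 = 0.018
v_s = 6.9385738e-05 / 0.018 = 0.00385476 m/s
Check: Re = rho_f * v_s * d / mu = 1000 * 0.00385476 * 2.48e-04 / 0.001 = 0.956 < 1, so Stokes' law applies.

0.00385476 m/s


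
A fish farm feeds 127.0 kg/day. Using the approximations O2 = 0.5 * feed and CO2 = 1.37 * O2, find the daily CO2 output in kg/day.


O2 = 127.0 * 0.5 = 63.5
CO2 = 63.5 * 1.37 = 86.995

86.995 kg/day


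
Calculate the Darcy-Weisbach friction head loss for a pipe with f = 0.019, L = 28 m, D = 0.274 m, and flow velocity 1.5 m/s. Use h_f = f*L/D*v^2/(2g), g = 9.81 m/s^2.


v^2 = 1.5^2 = 2.25 m^2/s^2
L/D = 28/0.274 = 102.18978
h_f = f*(L/D)*v^2/(2g) = 0.019 * 102.18978 * 2.25 / 19.62 = 0.222661 m

0.222661 m


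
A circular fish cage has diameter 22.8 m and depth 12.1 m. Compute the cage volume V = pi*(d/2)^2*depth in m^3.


r = d/2 = 22.8/2 = 11.4 m
Base area = pi*r^2 = pi*11.4^2 = 408.28138 m^2
Volume = 408.28138 * 12.1 = 4940.2 m^3

4940.2 m^3


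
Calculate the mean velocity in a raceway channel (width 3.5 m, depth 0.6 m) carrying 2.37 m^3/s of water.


Cross-sectional area = W * d = 3.5 * 0.6 = 2.1 m^2
Velocity = Q / A = 2.37 / 2.1 = 1.12857 m/s

1.12857 m/s


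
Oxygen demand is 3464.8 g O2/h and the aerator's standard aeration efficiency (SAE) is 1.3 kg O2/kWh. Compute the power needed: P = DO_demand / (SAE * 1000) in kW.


SAE in g O2/kWh = 1.3 * 1000 = 1300 g/kWh
P = DO_demand / SAE_g = 3464.8 / 1300 = 2.66523 kW

2.66523 kW


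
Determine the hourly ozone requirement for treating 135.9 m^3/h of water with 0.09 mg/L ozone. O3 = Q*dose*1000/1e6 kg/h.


O3 demand (mg/h) = Q * dose * 1000 = 135.9 * 0.09 * 1000 = 12231 mg/h
Convert mg to kg: 12231 / 1e6 = 0.012231 kg/h

0.012231 kg/h


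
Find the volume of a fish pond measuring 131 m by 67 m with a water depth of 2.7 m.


Base area = L * W = 131 * 67 = 8777 m^2
Volume = area * depth = 8777 * 2.7 = 23697.9 m^3

23697.9 m^3


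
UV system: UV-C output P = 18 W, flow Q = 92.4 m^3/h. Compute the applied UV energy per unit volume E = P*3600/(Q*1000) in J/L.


Energy delivered per hour = 18 W * 3600 s = 64800 J/h
Volume treated per hour = 92.4 m^3/h * 1000 = 92400 L/h
dose = 64800 / 92400 = 0.701299 J/L

0.701299 J/L


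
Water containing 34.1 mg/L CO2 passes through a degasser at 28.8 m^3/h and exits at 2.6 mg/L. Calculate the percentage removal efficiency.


CO2_out / CO2_in = 2.6 / 34.1 = 0.076246334
Fraction remaining = 0.076246334
efficiency = (1 - 0.076246334) * 100 = 92.3754 %

92.3754 %


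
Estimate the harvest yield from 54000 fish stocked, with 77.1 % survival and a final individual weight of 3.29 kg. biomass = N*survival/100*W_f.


Survivors = 54000 * 77.1/100 = 41634 fish
Harvest biomass = survivors * W_f = 41634 * 3.29 = 136975.86 kg

136975.86 kg


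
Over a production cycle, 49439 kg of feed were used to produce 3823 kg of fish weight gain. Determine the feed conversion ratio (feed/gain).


FCR = feed consumed / weight gained
FCR = 49439 kg / 3823 kg = 12.932

12.932


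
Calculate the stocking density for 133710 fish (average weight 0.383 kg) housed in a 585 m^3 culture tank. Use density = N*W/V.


Total biomass = 133710 fish * 0.383 kg = 51210.93 kg
Density = total biomass / volume = 51210.93 / 585 = 87.5401 kg/m^3

87.5401 kg/m^3


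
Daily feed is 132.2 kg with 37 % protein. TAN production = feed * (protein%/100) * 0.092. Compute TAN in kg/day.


Protein in feed = 132.2 * 37/100 = 48.914 kg/day
TAN = protein * 0.092 = 48.914 * 0.092 = 4.500088 kg/day

4.500088 kg/day


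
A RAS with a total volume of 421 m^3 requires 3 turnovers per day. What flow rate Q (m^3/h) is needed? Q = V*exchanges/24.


Daily recirculation volume = 421 m^3 * 3 = 1263 m^3/day
Flow rate Q = daily volume / 24 h = 1263 / 24 = 52.625 m^3/h

52.625 m^3/h


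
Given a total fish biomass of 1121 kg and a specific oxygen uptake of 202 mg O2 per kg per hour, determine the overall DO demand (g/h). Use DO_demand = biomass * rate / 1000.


Total O2 consumption (mg/h) = 1121 kg * 202 mg/(kg*h) = 226442 mg/h
Convert to g/h: 226442 / 1000 = 226.442 g/h

226.442 g/h


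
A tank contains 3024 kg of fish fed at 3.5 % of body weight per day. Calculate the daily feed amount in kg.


Feeding rate fraction = 3.5% / 100 = 0.035
Daily feed = 3024 kg * 0.035 = 105.84 kg/day

105.84 kg/day


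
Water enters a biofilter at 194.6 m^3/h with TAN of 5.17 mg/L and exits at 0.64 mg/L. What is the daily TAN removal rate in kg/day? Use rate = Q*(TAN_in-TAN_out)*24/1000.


Concentration drop: TAN_in - TAN_out = 5.17 - 0.64 = 4.53 mg/L
Hourly TAN removed = Q * dTAN = 194.6 m^3/h * 4.53 mg/L = 881.538 g/h  (m^3/h * mg/L = g/h)
Daily TAN removed = 881.538 * 24 = 21156.912 g/day
Convert to kg/day: 21156.912 / 1000 = 21.156912 kg/day

21.156912 kg/day


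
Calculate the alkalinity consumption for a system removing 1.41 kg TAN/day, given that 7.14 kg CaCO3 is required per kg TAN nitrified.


Alkalinity factor: 7.14 kg CaCO3 consumed per kg TAN nitrified
alk = 1.41 kg TAN * 7.14 = 10.0674 kg CaCO3/day

10.0674 kg CaCO3/day


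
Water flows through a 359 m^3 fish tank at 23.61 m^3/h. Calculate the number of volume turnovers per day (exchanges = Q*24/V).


Daily flow volume = 23.61 m^3/h * 24 h = 566.64 m^3/day
Exchanges = daily flow / tank volume = 566.64 / 359 = 1.57838 exchanges/day

1.57838 exchanges/day


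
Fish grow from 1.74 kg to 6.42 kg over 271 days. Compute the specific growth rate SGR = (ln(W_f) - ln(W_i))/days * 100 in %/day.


ln(W_f) = ln(6.42) = 1.8594181
ln(W_i) = ln(1.74) = 0.55388511
ln(W_f) - ln(W_i) = 1.8594181 - 0.55388511 = 1.305533
SGR = 1.305533 / 271 * 100 = 0.481746 %/day

0.481746 %/day


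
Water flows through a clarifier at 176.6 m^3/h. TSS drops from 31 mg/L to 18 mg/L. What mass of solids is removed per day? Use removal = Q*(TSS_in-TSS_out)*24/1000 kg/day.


Concentration drop: TSS_in - TSS_out = 31 - 18 = 13 mg/L
Hourly solids removed = Q * dTSS = 176.6 m^3/h * 13 mg/L = 2295.8 g/h  (m^3/h * mg/L = g/h)
Daily solids removed = 2295.8 * 24 = 55099.2 g/day
Convert g to kg: 55099.2 / 1000 = 55.0992 kg/day

55.0992 kg/day


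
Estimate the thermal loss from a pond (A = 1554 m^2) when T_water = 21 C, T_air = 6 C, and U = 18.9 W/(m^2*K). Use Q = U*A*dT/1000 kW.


Temperature difference dT = 21 - 6 = 15 K
Heat loss (W) = U * A * dT = 18.9 * 1554 * 15 = 440559 W
Convert to kW: 440559 / 1000 = 440.559 kW

440.559 kW


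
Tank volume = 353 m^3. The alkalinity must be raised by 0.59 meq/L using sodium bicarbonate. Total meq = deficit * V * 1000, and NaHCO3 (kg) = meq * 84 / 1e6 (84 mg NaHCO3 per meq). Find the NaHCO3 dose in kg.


Tank volume in L = 353 m^3 * 1000 = 353000 L
Total meq required = 0.59 meq/L * 353000 L = 208270 meq
NaHCO3 mass = 208270 meq * 84 mg/meq / 1e6 = 17.4947 kg

17.4947 kg


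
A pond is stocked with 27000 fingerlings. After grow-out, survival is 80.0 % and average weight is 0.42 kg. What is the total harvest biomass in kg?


Survivors = 27000 * 80.0/100 = 21600 fish
Harvest biomass = survivors * W_f = 21600 * 0.42 = 9072 kg

9072 kg


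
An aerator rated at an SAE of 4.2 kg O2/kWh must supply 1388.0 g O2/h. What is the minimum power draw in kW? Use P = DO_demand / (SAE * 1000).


SAE in g O2/kWh = 4.2 * 1000 = 4200 g/kWh
P = DO_demand / SAE_g = 1388.0 / 4200 = 0.330476 kW

0.330476 kW


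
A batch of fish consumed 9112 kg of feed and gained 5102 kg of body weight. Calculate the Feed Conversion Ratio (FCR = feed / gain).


FCR = feed consumed / weight gained
FCR = 9112 kg / 5102 kg = 1.78597

1.78597


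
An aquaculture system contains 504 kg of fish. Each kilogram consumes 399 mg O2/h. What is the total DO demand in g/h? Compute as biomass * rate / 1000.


Total O2 consumption (mg/h) = 504 kg * 399 mg/(kg*h) = 201096 mg/h
Convert to g/h: 201096 / 1000 = 201.096 g/h

201.096 g/h


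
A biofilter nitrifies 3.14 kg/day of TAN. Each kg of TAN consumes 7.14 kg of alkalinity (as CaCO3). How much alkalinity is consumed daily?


Alkalinity factor: 7.14 kg CaCO3 consumed per kg TAN nitrified
alk = 3.14 kg TAN * 7.14 = 22.4196 kg CaCO3/day

22.4196 kg CaCO3/day


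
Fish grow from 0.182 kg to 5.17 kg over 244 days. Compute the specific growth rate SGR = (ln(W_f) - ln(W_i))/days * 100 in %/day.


ln(W_f) = ln(5.17) = 1.6428727
ln(W_i) = ln(0.182) = -1.7037486
ln(W_f) - ln(W_i) = 1.6428727 - -1.7037486 = 3.3466213
SGR = 3.3466213 / 244 * 100 = 1.37157 %/day

1.37157 %/day


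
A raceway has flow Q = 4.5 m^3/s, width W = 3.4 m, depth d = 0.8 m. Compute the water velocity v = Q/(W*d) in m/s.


Cross-sectional area = W * d = 3.4 * 0.8 = 2.72 m^2
Velocity = Q / A = 4.5 / 2.72 = 1.65441 m/s

1.65441 m/s


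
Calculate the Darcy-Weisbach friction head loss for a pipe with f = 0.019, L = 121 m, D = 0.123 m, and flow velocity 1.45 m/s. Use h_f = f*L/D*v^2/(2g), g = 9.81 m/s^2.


v^2 = 1.45^2 = 2.1025 m^2/s^2
L/D = 121/0.123 = 983.73984
h_f = f*(L/D)*v^2/(2g) = 0.019 * 983.73984 * 2.1025 / 19.62 = 2.00295 m

2.00295 m


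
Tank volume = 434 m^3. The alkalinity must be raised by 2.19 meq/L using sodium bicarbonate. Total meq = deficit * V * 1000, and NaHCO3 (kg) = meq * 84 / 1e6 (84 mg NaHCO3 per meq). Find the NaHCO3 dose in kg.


Tank volume in L = 434 m^3 * 1000 = 434000 L
Total meq required = 2.19 meq/L * 434000 L = 950460 meq
NaHCO3 mass = 950460 meq * 84 mg/meq / 1e6 = 79.8386 kg

79.8386 kg


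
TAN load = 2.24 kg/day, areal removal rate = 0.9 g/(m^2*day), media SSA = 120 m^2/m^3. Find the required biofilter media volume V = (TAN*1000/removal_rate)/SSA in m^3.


A = 2.24*1000 / 0.9 = 2488.8889 m^2
V = 2488.8889 / 120 = 20.7407

20.7407 m^3


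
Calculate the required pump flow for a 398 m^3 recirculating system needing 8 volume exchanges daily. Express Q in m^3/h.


Daily recirculation volume = 398 m^3 * 8 = 3184 m^3/day
Flow rate Q = daily volume / 24 h = 3184 / 24 = 132.667 m^3/h

132.667 m^3/h


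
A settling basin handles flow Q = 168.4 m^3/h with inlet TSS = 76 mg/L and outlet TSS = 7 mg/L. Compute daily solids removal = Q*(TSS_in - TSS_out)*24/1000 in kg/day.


Concentration drop: TSS_in - TSS_out = 76 - 7 = 69 mg/L
Hourly solids removed = Q * dTSS = 168.4 m^3/h * 69 mg/L = 11619.6 g/h  (m^3/h * mg/L = g/h)
Daily solids removed = 11619.6 * 24 = 278870.4 g/day
Convert g to kg: 278870.4 / 1000 = 278.8704 kg/day

278.8704 kg/day


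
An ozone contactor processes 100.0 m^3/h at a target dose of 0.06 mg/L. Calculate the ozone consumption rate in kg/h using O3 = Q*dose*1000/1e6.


O3 demand (mg/h) = Q * dose * 1000 = 100.0 * 0.06 * 1000 = 6000 mg/h
Convert mg to kg: 6000 / 1e6 = 0.006 kg/h

0.006 kg/h


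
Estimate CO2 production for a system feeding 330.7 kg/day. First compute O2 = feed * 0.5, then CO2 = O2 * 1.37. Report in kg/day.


O2 = 330.7 * 0.5 = 165.35
CO2 = 165.35 * 1.37 = 226.5295

226.5295 kg/day


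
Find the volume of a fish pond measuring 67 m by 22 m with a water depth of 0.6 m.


Base area = L * W = 67 * 22 = 1474 m^2
Volume = area * depth = 1474 * 0.6 = 884.4 m^3

884.4 m^3


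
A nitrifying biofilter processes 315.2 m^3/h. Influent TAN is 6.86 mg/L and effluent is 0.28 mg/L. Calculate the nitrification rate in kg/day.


Concentration drop: TAN_in - TAN_out = 6.86 - 0.28 = 6.58 mg/L
Hourly TAN removed = Q * dTAN = 315.2 m^3/h * 6.58 mg/L = 2074.016 g/h  (m^3/h * mg/L = g/h)
Daily TAN removed = 2074.016 * 24 = 49776.384 g/day
Convert to kg/day: 49776.384 / 1000 = 49.776384 kg/day

49.776384 kg/day


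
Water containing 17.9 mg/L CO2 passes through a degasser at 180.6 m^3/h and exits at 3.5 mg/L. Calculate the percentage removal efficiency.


CO2_out / CO2_in = 3.5 / 17.9 = 0.19553073
Fraction remaining = 0.19553073
efficiency = (1 - 0.19553073) * 100 = 80.4469 %

80.4469 %


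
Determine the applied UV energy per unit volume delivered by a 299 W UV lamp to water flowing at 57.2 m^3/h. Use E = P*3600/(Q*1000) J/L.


Energy delivered per hour = 299 W * 3600 s = 1076400 J/h
Volume treated per hour = 57.2 m^3/h * 1000 = 57200 L/h
dose = 1076400 / 57200 = 18.8182 J/L

18.8182 J/L


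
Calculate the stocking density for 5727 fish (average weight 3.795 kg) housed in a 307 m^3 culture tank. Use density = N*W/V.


Total biomass = 5727 fish * 3.795 kg = 21733.965 kg
Density = total biomass / volume = 21733.965 / 307 = 70.7947 kg/m^3

70.7947 kg/m^3


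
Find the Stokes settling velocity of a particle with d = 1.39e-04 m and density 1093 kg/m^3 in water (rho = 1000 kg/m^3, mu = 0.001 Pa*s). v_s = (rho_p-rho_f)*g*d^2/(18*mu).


Density difference: rho_p - rho_f = 1093 - 1000 = 93 kg/m^3
d^2 = (1.39e-04)^2 = 1.9321e-08 m^2
Numerator = (rho_p - rho_f) * g * d^2 = 93 * 9.81 * 1.9321e-08 = 1.7627128e-05
Denominator = 18 * mu = 18 * 0.001 = 0.018
v_s = 1.7627128e-05 / 0.018 = 9.79285e-04 m/s
Check: Re = rho_f * v_s * d / mu = 1000 * 9.79285e-04 * 1.39e-04 / 0.001 = 0.136 < 1, so Stokes' law applies.

9.79285e-04 m/s


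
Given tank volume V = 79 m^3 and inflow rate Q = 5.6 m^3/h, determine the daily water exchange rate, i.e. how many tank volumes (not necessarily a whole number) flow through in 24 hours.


Daily flow volume = 5.6 m^3/h * 24 h = 134.4 m^3/day
Exchanges = daily flow / tank volume = 134.4 / 79 = 1.70127 exchanges/day

1.70127 exchanges/day


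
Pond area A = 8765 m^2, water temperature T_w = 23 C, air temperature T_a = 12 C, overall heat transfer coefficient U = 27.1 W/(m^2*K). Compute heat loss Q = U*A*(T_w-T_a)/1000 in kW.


Temperature difference dT = 23 - 12 = 11 K
Heat loss (W) = U * A * dT = 27.1 * 8765 * 11 = 2612846.5 W
Convert to kW: 2612846.5 / 1000 = 2612.8465 kW

2612.8465 kW


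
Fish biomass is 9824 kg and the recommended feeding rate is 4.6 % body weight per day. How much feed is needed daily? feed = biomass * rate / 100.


Feeding rate fraction = 4.6% / 100 = 0.046
Daily feed = 9824 kg * 0.046 = 451.904 kg/day

451.904 kg/day


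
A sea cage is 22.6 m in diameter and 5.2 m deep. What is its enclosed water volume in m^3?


r = d/2 = 22.6/2 = 11.3 m
Base area = pi*r^2 = pi*11.3^2 = 401.14997 m^2
Volume = 401.14997 * 5.2 = 2085.98 m^3

2085.98 m^3


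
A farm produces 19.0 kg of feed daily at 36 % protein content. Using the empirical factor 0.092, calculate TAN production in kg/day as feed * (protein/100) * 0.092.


Protein in feed = 19.0 * 36/100 = 6.84 kg/day
TAN = protein * 0.092 = 6.84 * 0.092 = 0.62928 kg/day

0.62928 kg/day


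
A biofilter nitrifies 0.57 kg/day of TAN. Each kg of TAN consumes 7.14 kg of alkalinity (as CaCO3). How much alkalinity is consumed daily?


Alkalinity factor: 7.14 kg CaCO3 consumed per kg TAN nitrified
alk = 0.57 kg TAN * 7.14 = 4.0698 kg CaCO3/day

4.0698 kg CaCO3/day


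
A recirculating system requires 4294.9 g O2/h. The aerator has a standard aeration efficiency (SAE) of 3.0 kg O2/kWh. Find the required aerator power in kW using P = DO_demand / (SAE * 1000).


SAE in g O2/kWh = 3.0 * 1000 = 3000 g/kWh
P = DO_demand / SAE_g = 4294.9 / 3000 = 1.43163 kW

1.43163 kW


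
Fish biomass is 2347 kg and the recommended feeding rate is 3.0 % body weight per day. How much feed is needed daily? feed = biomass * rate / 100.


Feeding rate fraction = 3.0% / 100 = 0.03
Daily feed = 2347 kg * 0.03 = 70.41 kg/day

70.41 kg/day


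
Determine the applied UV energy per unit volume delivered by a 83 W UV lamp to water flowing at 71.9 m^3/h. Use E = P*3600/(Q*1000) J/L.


Energy delivered per hour = 83 W * 3600 s = 298800 J/h
Volume treated per hour = 71.9 m^3/h * 1000 = 71900 L/h
dose = 298800 / 71900 = 4.15577 J/L

4.15577 J/L


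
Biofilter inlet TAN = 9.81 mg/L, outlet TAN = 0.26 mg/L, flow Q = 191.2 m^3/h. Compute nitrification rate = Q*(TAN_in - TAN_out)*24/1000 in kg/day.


Concentration drop: TAN_in - TAN_out = 9.81 - 0.26 = 9.55 mg/L
Hourly TAN removed = Q * dTAN = 191.2 m^3/h * 9.55 mg/L = 1825.96 g/h  (m^3/h * mg/L = g/h)
Daily TAN removed = 1825.96 * 24 = 43823.04 g/day
Convert to kg/day: 43823.04 / 1000 = 43.82304 kg/day

43.82304 kg/day


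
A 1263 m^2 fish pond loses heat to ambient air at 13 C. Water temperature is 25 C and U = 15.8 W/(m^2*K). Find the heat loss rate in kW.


Temperature difference dT = 25 - 13 = 12 K
Heat loss (W) = U * A * dT = 15.8 * 1263 * 12 = 239464.8 W
Convert to kW: 239464.8 / 1000 = 239.4648 kW

239.4648 kW


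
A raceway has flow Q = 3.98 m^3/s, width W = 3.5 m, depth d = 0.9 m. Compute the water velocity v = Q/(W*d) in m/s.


Cross-sectional area = W * d = 3.5 * 0.9 = 3.15 m^2
Velocity = Q / A = 3.98 / 3.15 = 1.26349 m/s

1.26349 m/s


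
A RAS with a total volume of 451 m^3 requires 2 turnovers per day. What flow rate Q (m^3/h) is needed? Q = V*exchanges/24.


Daily recirculation volume = 451 m^3 * 2 = 902 m^3/day
Flow rate Q = daily volume / 24 h = 902 / 24 = 37.5833 m^3/h

37.5833 m^3/h


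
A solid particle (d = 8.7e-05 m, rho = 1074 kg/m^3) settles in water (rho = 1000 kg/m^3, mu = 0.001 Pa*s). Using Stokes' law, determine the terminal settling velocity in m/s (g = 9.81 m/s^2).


Density difference: rho_p - rho_f = 1074 - 1000 = 74 kg/m^3
d^2 = (8.7e-05)^2 = 7.569e-09 m^2
Numerator = (rho_p - rho_f) * g * d^2 = 74 * 9.81 * 7.569e-09 = 5.4946399e-06
Denominator = 18 * mu = 18 * 0.001 = 0.018
v_s = 5.4946399e-06 / 0.018 = 3.05258e-04 m/s
Check: Re = rho_f * v_s * d / mu = 1000 * 3.05258e-04 * 8.7e-05 / 0.001 = 0.0266 < 1, so Stokes' law applies.

3.05258e-04 m/s


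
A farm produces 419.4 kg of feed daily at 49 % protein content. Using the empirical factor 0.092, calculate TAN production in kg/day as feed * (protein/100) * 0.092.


Protein in feed = 419.4 * 49/100 = 205.506 kg/day
TAN = protein * 0.092 = 205.506 * 0.092 = 18.906552 kg/day

18.906552 kg/day


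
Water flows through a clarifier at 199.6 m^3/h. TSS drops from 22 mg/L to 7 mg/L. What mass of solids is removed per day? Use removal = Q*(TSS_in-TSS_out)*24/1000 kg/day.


Concentration drop: TSS_in - TSS_out = 22 - 7 = 15 mg/L
Hourly solids removed = Q * dTSS = 199.6 m^3/h * 15 mg/L = 2994 g/h  (m^3/h * mg/L = g/h)
Daily solids removed = 2994 * 24 = 71856 g/day
Convert g to kg: 71856 / 1000 = 71.856 kg/day

71.856 kg/day


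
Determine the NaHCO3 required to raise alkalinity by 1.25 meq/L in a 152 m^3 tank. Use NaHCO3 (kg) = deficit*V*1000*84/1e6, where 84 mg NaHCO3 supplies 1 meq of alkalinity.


Tank volume in L = 152 m^3 * 1000 = 152000 L
Total meq required = 1.25 meq/L * 152000 L = 190000 meq
NaHCO3 mass = 190000 meq * 84 mg/meq / 1e6 = 15.96 kg

15.96 kg


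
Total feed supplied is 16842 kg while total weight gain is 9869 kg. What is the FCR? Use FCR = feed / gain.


FCR = feed consumed / weight gained
FCR = 16842 kg / 9869 kg = 1.70656

1.70656
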